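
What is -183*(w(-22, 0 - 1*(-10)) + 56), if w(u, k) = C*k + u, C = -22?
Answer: 34038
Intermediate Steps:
w(u, k) = u - 22*k (w(u, k) = -22*k + u = u - 22*k)
-183*(w(-22, 0 - 1*(-10)) + 56) = -183*((-22 - 22*(0 - 1*(-10))) + 56) = -183*((-22 - 22*(0 + 10)) + 56) = -183*((-22 - 22*10) + 56) = -183*((-22 - 220) + 56) = -183*(-242 + 56) = -183*(-186) = 34038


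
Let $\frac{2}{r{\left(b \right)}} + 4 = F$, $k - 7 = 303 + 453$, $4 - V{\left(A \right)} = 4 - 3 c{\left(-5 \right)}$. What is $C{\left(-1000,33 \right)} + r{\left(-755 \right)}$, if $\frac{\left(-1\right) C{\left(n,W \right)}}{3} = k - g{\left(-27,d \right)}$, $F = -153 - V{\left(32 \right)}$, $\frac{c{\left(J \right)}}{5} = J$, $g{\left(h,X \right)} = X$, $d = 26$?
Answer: $- \frac{90652}{41} \approx -2211.0$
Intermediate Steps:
$c{\left(J \right)} = 5 J$
$V{\left(A \right)} = -75$ ($V{\left(A \right)} = 4 - \left(4 - 3 \cdot 5 \left(-5\right)\right) = 4 - \left(4 - -75\right) = 4 - \left(4 + 75\right) = 4 - 79 = -75$)
$F = -78$ ($F = -153 - -75 = -153 + 75 = -78$)
$k = 763$ ($k = 7 + \left(303 + 453\right) = 7 + 756 = 763$)
$r{\left(b \right)} = - \frac{1}{41}$ ($r{\left(b \right)} = \frac{2}{-4 - 78} = \frac{2}{-82} = 2 \left(- \frac{1}{82}\right) = - \frac{1}{41}$)
$C{\left(n,W \right)} = -2211$ ($C{\left(n,W \right)} = - 3 \left(763 - 26\right) = \left(-3\right) 737 = -2211$)
$C{\left(-1000,33 \right)} + r{\left(-755 \right)} = -2211 - \frac{1}{41} = - \frac{90652}{41}$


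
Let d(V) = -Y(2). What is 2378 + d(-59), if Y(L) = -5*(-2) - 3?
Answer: 2371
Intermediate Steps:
Y(L) = 7 (Y(L) = 10 - 3 = 7)
d(V) = -7 (d(V) = -1*7 = -7)
2378 + d(-59) = 2378 - 7 = 2371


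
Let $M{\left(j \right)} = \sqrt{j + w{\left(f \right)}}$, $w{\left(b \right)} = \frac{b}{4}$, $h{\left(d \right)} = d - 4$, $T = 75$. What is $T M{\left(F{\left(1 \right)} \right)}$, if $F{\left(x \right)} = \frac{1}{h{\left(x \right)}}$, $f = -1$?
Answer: $\frac{25 i \sqrt{21}}{2} \approx 57.282 i$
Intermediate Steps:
$h{\left(d \right)} = -4 + d$
$w{\left(b \right)} = \frac{b}{4}$ ($w{\left(b \right)} = b \frac{1}{4} = \frac{b}{4}$)
$F{\left(x \right)} = \frac{1}{-4 + x}$
$M{\left(j \right)} = \sqrt{- \frac{1}{4} + j}$ ($M{\left(j \right)} = \sqrt{j + \frac{1}{4} \left(-1\right)} = \sqrt{j - \frac{1}{4}} = \sqrt{- \frac{1}{4} + j}$)
$T M{\left(F{\left(1 \right)} \right)} = 75 \frac{\sqrt{-1 + \frac{4}{-4 + 1}}}{2} = 75 \frac{\sqrt{-1 + \frac{4}{-3}}}{2} = 75 \frac{\sqrt{-1 + 4 \left(- \frac{1}{3}\right)}}{2} = 75 \frac{\sqrt{-1 - \frac{4}{3}}}{2} = 75 \frac{\sqrt{- \frac{7}{3}}}{2} = 75 \frac{\frac{1}{3} i \sqrt{21}}{2} = 75 \frac{i \sqrt{21}}{6} = \frac{25 i \sqrt{21}}{2}$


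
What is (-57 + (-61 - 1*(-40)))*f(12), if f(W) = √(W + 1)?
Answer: -78*√13 ≈ -281.23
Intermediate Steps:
f(W) = √(1 + W)
(-57 + (-61 - 1*(-40)))*f(12) = (-57 + (-61 - 1*(-40)))*√(1 + 12) = (-57 + (-61 + 40))*√13 = (-57 - 21)*√13 = -78*√13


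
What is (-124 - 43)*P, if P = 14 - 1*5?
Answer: -1503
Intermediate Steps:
P = 9 (P = 14 - 5 = 9)
(-124 - 43)*P = (-124 - 43)*9 = -167*9 = -1503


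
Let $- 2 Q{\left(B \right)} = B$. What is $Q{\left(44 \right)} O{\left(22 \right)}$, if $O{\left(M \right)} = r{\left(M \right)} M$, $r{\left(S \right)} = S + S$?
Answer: $-21296$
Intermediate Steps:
$r{\left(S \right)} = 2 S$
$Q{\left(B \right)} = - \frac{B}{2}$
$O{\left(M \right)} = 2 M^{2}$ ($O{\left(M \right)} = 2 M M = 2 M^{2}$)
$Q{\left(44 \right)} O{\left(22 \right)} = \left(- \frac{1}{2}\right) 44 \cdot 2 \cdot 22^{2} = - 22 \cdot 2 \cdot 484 = \left(-22\right) 968 = -21296$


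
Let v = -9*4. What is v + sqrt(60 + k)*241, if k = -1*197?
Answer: -36 + 241*I*sqrt(137) ≈ -36.0 + 2820.8*I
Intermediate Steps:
k = -197
v = -36
v + sqrt(60 + k)*241 = -36 + sqrt(60 - 197)*241 = -36 + sqrt(-137)*241 = -36 + (I*sqrt(137))*241 = -36 + 241*I*sqrt(137)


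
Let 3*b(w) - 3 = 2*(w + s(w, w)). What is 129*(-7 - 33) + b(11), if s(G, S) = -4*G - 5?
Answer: -15553/3 ≈ -5184.3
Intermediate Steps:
s(G, S) = -5 - 4*G
b(w) = -7/3 - 2*w (b(w) = 1 + (2*(w + (-5 - 4*w)))/3 = 1 + (2*(-5 - 3*w))/3 = 1 + (-10 - 6*w)/3 = 1 + (-10/3 - 2*w) = -7/3 - 2*w)
129*(-7 - 33) + b(11) = 129*(-7 - 33) + (-7/3 - 2*11) = 129*(-40) + (-7/3 - 22) = -5160 - 73/3 = -15553/3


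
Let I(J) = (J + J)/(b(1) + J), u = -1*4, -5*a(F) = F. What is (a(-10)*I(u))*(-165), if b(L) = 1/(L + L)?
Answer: -5280/7 ≈ -754.29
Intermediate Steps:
b(L) = 1/(2*L)
a(F) = -F/5
u = -4
I(J) = 2*J/(½ + J) (I(J) = (J + J)/((½)/1 + J) = (2*J)/((½)*1 + J) = (2*J)/(½ + J) = 2*J/(½ + J))
(a(-10)*I(u))*(-165) = ((-⅕*(-10))*(4*(-4)/(1 + 2*(-4))))*(-165) = (2*(4*(-4)/(1 - 8)))*(-165) = (2*(4*(-4)/(-7)))*(-165) = (2*(4*(-4)*(-⅐)))*(-165) = (2*(16/7))*(-165) = (32/7)*(-165) = -5280/7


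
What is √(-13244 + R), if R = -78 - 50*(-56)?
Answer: I*√10522 ≈ 102.58*I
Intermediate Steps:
R = 2722 (R = -78 + 2800 = 2722)
√(-13244 + R) = √(-13244 + 2722) = √(-10522) = I*√10522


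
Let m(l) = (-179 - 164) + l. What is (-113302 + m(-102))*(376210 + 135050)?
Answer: -58154291220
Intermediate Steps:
m(l) = -343 + l
(-113302 + m(-102))*(376210 + 135050) = (-113302 + (-343 - 102))*(376210 + 135050) = (-113302 - 445)*511260 = -113747*511260 = -58154291220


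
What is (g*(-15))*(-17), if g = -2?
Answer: -510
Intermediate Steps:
(g*(-15))*(-17) = -2*(-15)*(-17) = 30*(-17) = -510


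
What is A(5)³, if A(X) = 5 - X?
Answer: 0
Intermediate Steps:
A(5)³ = (5 - 1*5)³ = (5 - 5)³ = 0³ = 0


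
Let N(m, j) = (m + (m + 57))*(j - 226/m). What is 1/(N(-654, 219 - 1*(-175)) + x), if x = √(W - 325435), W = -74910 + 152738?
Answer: -5861209803/2891491903588256 - 11881*I*√247607/2891491903588256 ≈ -2.0271e-6 - 2.0446e-9*I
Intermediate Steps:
N(m, j) = (57 + 2*m)*(j - 226/m) (N(m, j) = (m + (57 + m))*(j - 226/m) = (57 + 2*m)*(j - 226/m))
W = 77828
x = I*√247607 (x = √(77828 - 325435) = √(-247607) = I*√247607 ≈ 497.6*I)
1/(N(-654, 219 - 1*(-175)) + x) = 1/((-452 - 12882/(-654) + 57*(219 - 1*(-175)) + 2*(219 - 1*(-175))*(-654)) + I*√247607) = 1/((-452 - 12882*(-1/654) + 57*(219 + 175) + 2*(219 + 175)*(-654)) + I*√247607) = 1/((-452 + 2147/109 + 57*394 + 2*394*(-654)) + I*√247607) = 1/((-452 + 2147/109 + 22458 - 515352) + I*√247607) = 1/(-53772567/109 + I*√247607)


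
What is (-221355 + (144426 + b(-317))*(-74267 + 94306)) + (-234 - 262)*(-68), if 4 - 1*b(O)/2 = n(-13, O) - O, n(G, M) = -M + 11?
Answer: 2868274989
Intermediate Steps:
n(G, M) = 11 - M
b(O) = -14 + 4*O (b(O) = 8 - 2*((11 - O) - O) = 8 - 2*(11 - 2*O) = 8 + (-22 + 4*O) = -14 + 4*O)
(-221355 + (144426 + b(-317))*(-74267 + 94306)) + (-234 - 262)*(-68) = (-221355 + (144426 + (-14 + 4*(-317)))*(-74267 + 94306)) + (-234 - 262)*(-68) = (-221355 + (144426 + (-14 - 1268))*20039) - 496*(-68) = (-221355 + (144426 - 1282)*20039) + 33728 = (-221355 + 143144*20039) + 33728 = (-221355 + 2868462616) + 33728 = 2868241261 + 33728 = 2868274989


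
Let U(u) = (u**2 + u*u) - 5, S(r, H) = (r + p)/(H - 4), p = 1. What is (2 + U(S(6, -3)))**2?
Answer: 1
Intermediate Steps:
S(r, H) = (1 + r)/(-4 + H) (S(r, H) = (r + 1)/(H - 4) = (1 + r)/(-4 + H))
U(u) = -5 + 2*u**2 (U(u) = (u**2 + u**2) - 5 = 2*u**2 - 5 = -5 + 2*u**2)
(2 + U(S(6, -3)))**2 = (2 + (-5 + 2*((1 + 6)/(-4 - 3))**2))**2 = (2 + (-5 + 2*(7/(-7))**2))**2 = (2 + (-5 + 2*(-1/7*7)**2))**2 = (2 + (-5 + 2*(-1)**2))**2 = (2 + (-5 + 2*1))**2 = (2 + (-5 + 2))**2 = (2 - 3)**2 = (-1)**2 = 1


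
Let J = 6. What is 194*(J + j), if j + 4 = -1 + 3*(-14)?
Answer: -7954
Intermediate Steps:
j = -47 (j = -4 + (-1 + 3*(-14)) = -4 + (-1 - 42) = -4 - 43 = -47)
194*(J + j) = 194*(6 - 47) = 194*(-41) = -7954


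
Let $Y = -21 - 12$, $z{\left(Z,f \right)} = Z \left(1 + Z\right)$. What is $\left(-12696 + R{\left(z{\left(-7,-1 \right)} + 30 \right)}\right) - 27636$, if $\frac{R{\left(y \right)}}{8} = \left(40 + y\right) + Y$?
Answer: $-39700$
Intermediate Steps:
$Y = -33$ ($Y = -21 - 12 = -33$)
$R{\left(y \right)} = 56 + 8 y$ ($R{\left(y \right)} = 8 \left(\left(40 + y\right) - 33\right) = 8 \left(7 + y\right) = 56 + 8 y$)
$\left(-12696 + R{\left(z{\left(-7,-1 \right)} + 30 \right)}\right) - 27636 = \left(-12696 + \left(56 + 8 \left(- 7 \left(1 - 7\right) + 30\right)\right)\right) - 27636 = \left(-12696 + \left(56 + 8 \left(\left(-7\right) \left(-6\right) + 30\right)\right)\right) - 27636 = \left(-12696 + \left(56 + 8 \left(42 + 30\right)\right)\right) - 27636 = \left(-12696 + \left(56 + 8 \cdot 72\right)\right) - 27636 = \left(-12696 + \left(56 + 576\right)\right) - 27636 = \left(-12696 + 632\right) - 27636 = -12064 - 27636 = -39700$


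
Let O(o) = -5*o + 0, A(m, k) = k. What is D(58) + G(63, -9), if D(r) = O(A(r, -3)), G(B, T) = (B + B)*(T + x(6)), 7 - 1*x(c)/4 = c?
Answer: -615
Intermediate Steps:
x(c) = 28 - 4*c
G(B, T) = 2*B*(4 + T) (G(B, T) = (B + B)*(T + (28 - 4*6)) = (2*B)*(T + (28 - 24)) = (2*B)*(T + 4) = (2*B)*(4 + T) = 2*B*(4 + T))
O(o) = -5*o
D(r) = 15 (D(r) = -5*(-3) = 15)
D(58) + G(63, -9) = 15 + 2*63*(4 - 9) = 15 + 2*63*(-5) = 15 - 630 = -615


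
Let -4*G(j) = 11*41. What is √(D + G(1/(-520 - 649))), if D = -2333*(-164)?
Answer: √1529997/2 ≈ 618.46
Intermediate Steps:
D = 382612
G(j) = -451/4 (G(j) = -11*41/4 = -¼*451 = -451/4)
√(D + G(1/(-520 - 649))) = √(382612 - 451/4) = √(1529997/4) = √1529997/2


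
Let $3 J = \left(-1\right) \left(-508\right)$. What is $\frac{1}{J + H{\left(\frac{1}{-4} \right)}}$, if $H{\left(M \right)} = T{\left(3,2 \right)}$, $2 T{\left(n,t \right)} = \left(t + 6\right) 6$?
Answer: $\frac{3}{580} \approx 0.0051724$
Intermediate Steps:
$T{\left(n,t \right)} = 18 + 3 t$ ($T{\left(n,t \right)} = \frac{\left(t + 6\right) 6}{2} = \frac{\left(6 + t\right) 6}{2} = \frac{36 + 6 t}{2} = 18 + 3 t$)
$H{\left(M \right)} = 24$ ($H{\left(M \right)} = 18 + 3 \cdot 2 = 18 + 6 = 24$)
$J = \frac{508}{3}$ ($J = \frac{\left(-1\right) \left(-508\right)}{3} = \frac{1}{3} \cdot 508 = \frac{508}{3} \approx 169.33$)
$\frac{1}{J + H{\left(\frac{1}{-4} \right)}} = \frac{1}{\frac{508}{3} + 24} = \frac{1}{\frac{580}{3}} = \frac{3}{580}$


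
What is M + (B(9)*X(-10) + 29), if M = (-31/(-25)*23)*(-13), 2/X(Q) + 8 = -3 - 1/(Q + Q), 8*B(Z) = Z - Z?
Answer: -8544/25 ≈ -341.76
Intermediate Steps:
B(Z) = 0 (B(Z) = (Z - Z)/8 = (⅛)*0 = 0)
X(Q) = 2/(-11 - 1/(2*Q)) (X(Q) = 2/(-8 + (-3 - 1/(Q + Q))) = 2/(-8 + (-3 - 1/(2*Q))) = 2/(-11 - 1/(2*Q)))
M = -9269/25 (M = (-31*(-1/25)*23)*(-13) = ((31/25)*23)*(-13) = (713/25)*(-13) = -9269/25 ≈ -370.76)
M + (B(9)*X(-10) + 29) = -9269/25 + (0*(-4*(-10)/(1 + 22*(-10))) + 29) = -9269/25 + (0*(-4*(-10)/(1 - 220)) + 29) = -9269/25 + (0*(-4*(-10)/(-219)) + 29) = -9269/25 + (0*(-4*(-10)*(-1/219)) + 29) = -9269/25 + (0*(-40/219) + 29) = -9269/25 + (0 + 29) = -9269/25 + 29 = -8544/25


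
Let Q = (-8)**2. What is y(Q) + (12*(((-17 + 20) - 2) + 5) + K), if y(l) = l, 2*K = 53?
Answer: 325/2 ≈ 162.50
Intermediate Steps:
K = 53/2 (K = (1/2)*53 = 53/2 ≈ 26.500)
Q = 64
y(Q) + (12*(((-17 + 20) - 2) + 5) + K) = 64 + (12*(((-17 + 20) - 2) + 5) + 53/2) = 64 + (12*((3 - 2) + 5) + 53/2) = 64 + (12*(1 + 5) + 53/2) = 64 + (12*6 + 53/2) = 64 + (72 + 53/2) = 64 + 197/2 = 325/2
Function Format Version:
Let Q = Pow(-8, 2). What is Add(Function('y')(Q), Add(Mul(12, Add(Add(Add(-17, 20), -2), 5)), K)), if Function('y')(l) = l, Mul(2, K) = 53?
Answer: Rational(325, 2) ≈ 162.50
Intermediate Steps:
K = Rational(53, 2) (K = Mul(Rational(1, 2), 53) = Rational(53, 2) ≈ 26.500)
Q = 64
Add(Function('y')(Q), Add(Mul(12, Add(Add(Add(-17, 20), -2), 5)), K)) = Add(64, Add(Mul(12, Add(Add(Add(-17, 20), -2), 5)), Rational(53, 2))) = Add(64, Add(Mul(12, Add(Add(3, -2), 5)), Rational(53, 2))) = Add(64, Add(Mul(12, Add(1, 5)), Rational(53, 2))) = Add(64, Add(Mul(12, 6), Rational(53, 2))) = Add(64, Add(72, Rational(53, 2))) = Add(64, Rational(197, 2)) = Rational(325, 2)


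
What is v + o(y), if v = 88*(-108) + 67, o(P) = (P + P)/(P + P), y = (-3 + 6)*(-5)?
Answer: -9436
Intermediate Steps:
y = -15 (y = 3*(-5) = -15)
o(P) = 1 (o(P) = (2*P)/((2*P)) = (2*P)*(1/(2*P)) = 1)
v = -9437 (v = -9504 + 67 = -9437)
v + o(y) = -9437 + 1 = -9436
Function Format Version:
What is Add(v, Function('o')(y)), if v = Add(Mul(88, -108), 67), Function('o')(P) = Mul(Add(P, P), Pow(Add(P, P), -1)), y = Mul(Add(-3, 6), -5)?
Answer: -9436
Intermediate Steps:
y = -15 (y = Mul(3, -5) = -15)
Function('o')(P) = 1 (Function('o')(P) = Mul(Mul(2, P), Pow(Mul(2, P), -1)) = Mul(Mul(2, P), Mul(Rational(1, 2), Pow(P, -1))) = 1)
v = -9437 (v = Add(-9504, 67) = -9437)
Add(v, Function('o')(y)) = Add(-9437, 1) = -9436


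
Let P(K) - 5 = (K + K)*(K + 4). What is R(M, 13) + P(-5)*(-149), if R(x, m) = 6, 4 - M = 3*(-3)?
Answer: -2229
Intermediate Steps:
M = 13 (M = 4 - 3*(-3) = 4 - 1*(-9) = 4 + 9 = 13)
P(K) = 5 + 2*K*(4 + K) (P(K) = 5 + (K + K)*(K + 4) = 5 + (2*K)*(4 + K) = 5 + 2*K*(4 + K))
R(M, 13) + P(-5)*(-149) = 6 + (5 + 2*(-5)² + 8*(-5))*(-149) = 6 + (5 + 2*25 - 40)*(-149) = 6 + (5 + 50 - 40)*(-149) = 6 + 15*(-149) = 6 - 2235 = -2229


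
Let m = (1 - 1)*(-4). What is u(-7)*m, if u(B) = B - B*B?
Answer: 0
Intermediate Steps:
u(B) = B - B²
m = 0 (m = 0*(-4) = 0)
u(-7)*m = -7*(1 - 1*(-7))*0 = -7*(1 + 7)*0 = -7*8*0 = -56*0 = 0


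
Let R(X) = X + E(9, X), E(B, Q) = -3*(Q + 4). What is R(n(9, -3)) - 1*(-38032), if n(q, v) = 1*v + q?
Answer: 38008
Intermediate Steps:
n(q, v) = q + v (n(q, v) = v + q = q + v)
E(B, Q) = -12 - 3*Q (E(B, Q) = -3*(4 + Q) = -12 - 3*Q)
R(X) = -12 - 2*X (R(X) = X + (-12 - 3*X) = -12 - 2*X)
R(n(9, -3)) - 1*(-38032) = (-12 - 2*(9 - 3)) - 1*(-38032) = (-12 - 2*6) + 38032 = (-12 - 12) + 38032 = -24 + 38032 = 38008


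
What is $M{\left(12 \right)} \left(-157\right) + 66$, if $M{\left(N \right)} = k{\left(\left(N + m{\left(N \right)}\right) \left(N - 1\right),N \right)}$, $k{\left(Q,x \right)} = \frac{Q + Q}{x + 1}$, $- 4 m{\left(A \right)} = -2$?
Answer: $- \frac{42317}{13} \approx -3255.2$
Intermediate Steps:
$m{\left(A \right)} = \frac{1}{2}$ ($m{\left(A \right)} = \left(- \frac{1}{4}\right) \left(-2\right) = \frac{1}{2}$)
$k{\left(Q,x \right)} = \frac{2 Q}{1 + x}$
$M{\left(N \right)} = \frac{2 \left(\frac{1}{2} + N\right) \left(-1 + N\right)}{1 + N}$ ($M{\left(N \right)} = \frac{2 \left(N + \frac{1}{2}\right) \left(N - 1\right)}{1 + N} = \frac{2 \left(\frac{1}{2} + N\right) \left(-1 + N\right)}{1 + N}$)
$M{\left(12 \right)} \left(-157\right) + 66 = \frac{-1 - 12 + 2 \cdot 12^{2}}{1 + 12} \left(-157\right) + 66 = \frac{-1 - 12 + 2 \cdot 144}{13} \left(-157\right) + 66 = \frac{-1 - 12 + 288}{13} \left(-157\right) + 66 = \frac{1}{13} \cdot 275 \left(-157\right) + 66 = \frac{275}{13} \left(-157\right) + 66 = - \frac{43175}{13} + 66 = - \frac{42317}{13}$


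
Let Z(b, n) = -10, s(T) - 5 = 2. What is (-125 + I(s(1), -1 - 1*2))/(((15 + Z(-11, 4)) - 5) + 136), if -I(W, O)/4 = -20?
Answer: -45/136 ≈ -0.33088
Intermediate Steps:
s(T) = 7 (s(T) = 5 + 2 = 7)
I(W, O) = 80 (I(W, O) = -4*(-20) = 80)
(-125 + I(s(1), -1 - 1*2))/(((15 + Z(-11, 4)) - 5) + 136) = (-125 + 80)/(((15 - 10) - 5) + 136) = -45/((5 - 5) + 136) = -45/(0 + 136) = -45/136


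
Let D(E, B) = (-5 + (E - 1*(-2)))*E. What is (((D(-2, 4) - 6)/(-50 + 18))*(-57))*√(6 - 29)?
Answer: 57*I*√23/8 ≈ 34.17*I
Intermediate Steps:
D(E, B) = E*(-3 + E) (D(E, B) = (-5 + (E + 2))*E = (-5 + (2 + E))*E = (-3 + E)*E = E*(-3 + E))
(((D(-2, 4) - 6)/(-50 + 18))*(-57))*√(6 - 29) = (((-2*(-3 - 2) - 6)/(-50 + 18))*(-57))*√(6 - 29) = (((-2*(-5) - 6)/(-32))*(-57))*√(-23) = (((10 - 6)*(-1/32))*(-57))*(I*√23) = ((4*(-1/32))*(-57))*(I*√23) = (-⅛*(-57))*(I*√23) = 57*(I*√23)/8 = 57*I*√23/8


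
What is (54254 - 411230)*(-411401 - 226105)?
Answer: 227574341856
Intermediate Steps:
(54254 - 411230)*(-411401 - 226105) = -356976*(-637506) = 227574341856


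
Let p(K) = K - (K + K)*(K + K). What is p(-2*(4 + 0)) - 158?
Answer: -422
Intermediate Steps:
p(K) = K - 4*K² (p(K) = K - 2*K*2*K = K - 4*K²)
p(-2*(4 + 0)) - 158 = (-2*(4 + 0))*(1 - (-8)*(4 + 0)) - 158 = (-2*4)*(1 - (-8)*4) - 158 = -8*(1 - 4*(-8)) - 158 = -8*(1 + 32) - 158 = -8*33 - 158 = -264 - 158 = -422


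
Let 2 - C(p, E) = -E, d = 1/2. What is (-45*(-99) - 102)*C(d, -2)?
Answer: 0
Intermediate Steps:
d = ½ (d = 1*(½) = ½ ≈ 0.50000)
C(p, E) = 2 + E (C(p, E) = 2 - (-1)*E = 2 + E)
(-45*(-99) - 102)*C(d, -2) = (-45*(-99) - 102)*(2 - 2) = (4455 - 102)*0 = 4353*0 = 0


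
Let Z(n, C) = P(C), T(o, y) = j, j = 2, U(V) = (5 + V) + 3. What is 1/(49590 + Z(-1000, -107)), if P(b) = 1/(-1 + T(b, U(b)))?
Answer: 1/49591 ≈ 2.0165e-5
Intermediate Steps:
U(V) = 8 + V
T(o, y) = 2
P(b) = 1 (P(b) = 1/(-1 + 2) = 1/1 = 1)
Z(n, C) = 1
1/(49590 + Z(-1000, -107)) = 1/(49590 + 1) = 1/49591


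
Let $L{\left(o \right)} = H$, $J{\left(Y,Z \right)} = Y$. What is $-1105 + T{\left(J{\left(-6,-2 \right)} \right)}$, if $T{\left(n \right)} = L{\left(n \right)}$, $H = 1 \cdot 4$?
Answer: $-1101$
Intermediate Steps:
$H = 4$
$L{\left(o \right)} = 4$
$T{\left(n \right)} = 4$
$-1105 + T{\left(J{\left(-6,-2 \right)} \right)} = -1105 + 4 = -1101$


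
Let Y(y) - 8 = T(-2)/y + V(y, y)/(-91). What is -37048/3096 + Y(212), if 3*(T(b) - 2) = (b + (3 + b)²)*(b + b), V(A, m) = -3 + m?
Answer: -23321513/3733002 ≈ -6.2474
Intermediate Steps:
T(b) = 2 + 2*b*(b + (3 + b)²)/3 (T(b) = 2 + ((b + (3 + b)²)*(b + b))/3 = 2 + ((b + (3 + b)²)*(2*b))/3 = 2 + (2*b*(b + (3 + b)²))/3 = 2 + 2*b*(b + (3 + b)²)/3)
Y(y) = 731/91 - y/91 + 10/(3*y) (Y(y) = 8 + ((2 + (⅔)*(-2)² + (⅔)*(-2)*(3 - 2)²)/y + (-3 + y)/(-91)) = 8 + ((2 + (⅔)*4 + (⅔)*(-2)*1²)/y + (-3 + y)*(-1/91)) = 8 + ((2 + 8/3 + (⅔)*(-2)*1)/y + (3/91 - y/91)) = 8 + ((2 + 8/3 - 4/3)/y + (3/91 - y/91)) = 8 + (10/(3*y) + (3/91 - y/91)) = 8 + (3/91 - y/91 + 10/(3*y)) = 731/91 - y/91 + 10/(3*y))
-37048/3096 + Y(212) = -37048/3096 + (1/273)*(910 + 3*212*(731 - 1*212))/212 = -37048*1/3096 + (1/273)*(1/212)*(910 + 3*212*(731 - 212)) = -4631/387 + (1/273)*(1/212)*(910 + 3*212*519) = -4631/387 + (1/273)*(1/212)*(910 + 330084) = -4631/387 + (1/273)*(1/212)*330994 = -4631/387 + 165497/28938 = -23321513/3733002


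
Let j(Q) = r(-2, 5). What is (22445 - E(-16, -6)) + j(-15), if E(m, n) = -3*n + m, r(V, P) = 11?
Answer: 22454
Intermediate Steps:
j(Q) = 11
E(m, n) = m - 3*n
(22445 - E(-16, -6)) + j(-15) = (22445 - (-16 - 3*(-6))) + 11 = (22445 - (-16 + 18)) + 11 = (22445 - 1*2) + 11 = (22445 - 2) + 11 = 22443 + 11 = 22454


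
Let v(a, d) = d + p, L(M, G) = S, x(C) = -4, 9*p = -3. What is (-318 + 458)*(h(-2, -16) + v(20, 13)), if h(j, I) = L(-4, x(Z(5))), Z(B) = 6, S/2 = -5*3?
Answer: -7280/3 ≈ -2426.7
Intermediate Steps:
p = -1/3 (p = (1/9)*(-3) = -1/3 ≈ -0.33333)
S = -30 (S = 2*(-5*3) = 2*(-15) = -30)
L(M, G) = -30
h(j, I) = -30
v(a, d) = -1/3 + d (v(a, d) = d - 1/3 = -1/3 + d)
(-318 + 458)*(h(-2, -16) + v(20, 13)) = (-318 + 458)*(-30 + (-1/3 + 13)) = 140*(-30 + 38/3) = 140*(-52/3) = -7280/3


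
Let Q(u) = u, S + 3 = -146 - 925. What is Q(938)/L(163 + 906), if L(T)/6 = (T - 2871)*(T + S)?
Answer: 469/27030 ≈ 0.017351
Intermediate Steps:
S = -1074 (S = -3 + (-146 - 925) = -3 - 1071 = -1074)
L(T) = 6*(-2871 + T)*(-1074 + T) (L(T) = 6*((T - 2871)*(T - 1074)) = 6*((-2871 + T)*(-1074 + T)) = 6*(-2871 + T)*(-1074 + T))
Q(938)/L(163 + 906) = 938/(18500724 - 23670*(163 + 906) + 6*(163 + 906)²) = 938/(18500724 - 23670*1069 + 6*1069²) = 938/(18500724 - 25303230 + 6*1142761) = 938/(18500724 - 25303230 + 6856566) = 938/54060 = 938*(1/54060) = 469/27030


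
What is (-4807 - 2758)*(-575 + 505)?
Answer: 529550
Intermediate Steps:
(-4807 - 2758)*(-575 + 505) = -7565*(-70) = 529550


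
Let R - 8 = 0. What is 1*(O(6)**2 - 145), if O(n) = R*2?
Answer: 111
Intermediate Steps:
R = 8 (R = 8 + 0 = 8)
O(n) = 16 (O(n) = 8*2 = 16)
1*(O(6)**2 - 145) = 1*(16**2 - 145) = 1*(256 - 145) = 1*111 = 111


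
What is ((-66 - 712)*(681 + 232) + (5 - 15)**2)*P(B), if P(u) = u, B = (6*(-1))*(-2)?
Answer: -8522568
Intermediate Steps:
B = 12 (B = -6*(-2) = 12)
((-66 - 712)*(681 + 232) + (5 - 15)**2)*P(B) = ((-66 - 712)*(681 + 232) + (5 - 15)**2)*12 = (-778*913 + (-10)**2)*12 = (-710314 + 100)*12 = -710214*12 = -8522568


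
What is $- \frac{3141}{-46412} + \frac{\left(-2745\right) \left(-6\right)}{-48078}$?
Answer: $- \frac{34077369}{123966452} \approx -0.27489$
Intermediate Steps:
$- \frac{3141}{-46412} + \frac{\left(-2745\right) \left(-6\right)}{-48078} = \left(-3141\right) \left(- \frac{1}{46412}\right) + 16470 \left(- \frac{1}{48078}\right) = \frac{3141}{46412} - \frac{915}{2671} = - \frac{34077369}{123966452}$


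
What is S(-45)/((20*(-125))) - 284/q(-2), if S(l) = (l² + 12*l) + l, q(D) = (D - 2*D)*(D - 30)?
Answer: 7723/2000 ≈ 3.8615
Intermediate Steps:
q(D) = -D*(-30 + D) (q(D) = (-D)*(-30 + D) = -D*(-30 + D))
S(l) = l² + 13*l
S(-45)/((20*(-125))) - 284/q(-2) = (-45*(13 - 45))/((20*(-125))) - 284*(-1/(2*(30 - 1*(-2)))) = -45*(-32)/(-2500) - 284*(-1/(2*(30 + 2))) = 1440*(-1/2500) - 284/((-2*32)) = -72/125 - 284/(-64) = -72/125 - 284*(-1/64) = -72/125 + 71/16 = 7723/2000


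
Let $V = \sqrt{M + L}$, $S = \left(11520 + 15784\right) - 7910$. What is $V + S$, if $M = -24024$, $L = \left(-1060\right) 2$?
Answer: $19394 + 4 i \sqrt{1634} \approx 19394.0 + 161.69 i$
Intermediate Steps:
$L = -2120$
$S = 19394$ ($S = 27304 - 7910 = 19394$)
$V = 4 i \sqrt{1634}$ ($V = \sqrt{-24024 - 2120} = \sqrt{-26144} = 4 i \sqrt{1634} \approx 161.69 i$)
$V + S = 4 i \sqrt{1634} + 19394 = 19394 + 4 i \sqrt{1634}$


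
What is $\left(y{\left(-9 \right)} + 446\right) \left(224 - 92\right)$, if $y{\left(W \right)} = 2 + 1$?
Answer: $59268$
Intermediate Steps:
$y{\left(W \right)} = 3$
$\left(y{\left(-9 \right)} + 446\right) \left(224 - 92\right) = \left(3 + 446\right) \left(224 - 92\right) = 449 \cdot 132 = 59268$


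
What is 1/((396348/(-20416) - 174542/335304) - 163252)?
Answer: -213923952/34927777403131 ≈ -6.1247e-6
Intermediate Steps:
1/((396348/(-20416) - 174542/335304) - 163252) = 1/((396348*(-1/20416) - 174542*1/335304) - 163252) = 1/((-99087/5104 - 87271/167652) - 163252) = 1/(-4264391227/213923952 - 163252) = 1/(-34927777403131/213923952) = -213923952/34927777403131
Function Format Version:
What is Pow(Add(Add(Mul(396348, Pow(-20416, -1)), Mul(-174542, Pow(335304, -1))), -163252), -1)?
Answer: Rational(-213923952, 34927777403131) ≈ -6.1247e-6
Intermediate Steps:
Pow(Add(Add(Mul(396348, Pow(-20416, -1)), Mul(-174542, Pow(335304, -1))), -163252), -1) = Pow(Add(Add(Mul(396348, Rational(-1, 20416)), Mul(-174542, Rational(1, 335304))), -163252), -1) = Pow(Add(Add(Rational(-99087, 5104), Rational(-87271, 167652)), -163252), -1) = Pow(Add(Rational(-4264391227, 213923952), -163252), -1) = Pow(Rational(-34927777403131, 213923952), -1) = Rational(-213923952, 34927777403131)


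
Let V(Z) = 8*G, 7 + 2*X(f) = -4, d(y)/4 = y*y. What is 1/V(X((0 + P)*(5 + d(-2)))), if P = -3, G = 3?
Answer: 1/24 ≈ 0.041667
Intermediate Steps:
d(y) = 4*y**2 (d(y) = 4*(y*y) = 4*y**2)
X(f) = -11/2 (X(f) = -7/2 + (1/2)*(-4) = -7/2 - 2 = -11/2)
V(Z) = 24 (V(Z) = 8*3 = 24)
1/V(X((0 + P)*(5 + d(-2)))) = 1/24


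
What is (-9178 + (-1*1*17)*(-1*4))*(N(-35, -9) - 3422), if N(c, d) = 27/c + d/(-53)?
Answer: 11567743172/371 ≈ 3.1180e+7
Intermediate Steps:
N(c, d) = 27/c - d/53 (N(c, d) = 27/c + d*(-1/53) = 27/c - d/53)
(-9178 + (-1*1*17)*(-1*4))*(N(-35, -9) - 3422) = (-9178 + (-1*1*17)*(-1*4))*((27/(-35) - 1/53*(-9)) - 3422) = (-9178 - 1*17*(-4))*((27*(-1/35) + 9/53) - 3422) = (-9178 - 17*(-4))*((-27/35 + 9/53) - 3422) = (-9178 + 68)*(-1116/1855 - 3422) = -9110*(-6348926/1855) = 11567743172/371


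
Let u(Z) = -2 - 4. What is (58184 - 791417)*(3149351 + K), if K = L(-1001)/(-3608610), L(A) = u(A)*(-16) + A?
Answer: -555535425111101833/240574 ≈ -2.3092e+12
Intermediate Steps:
u(Z) = -6
L(A) = 96 + A (L(A) = -6*(-16) + A = 96 + A)
K = 181/721722 (K = (96 - 1001)/(-3608610) = -905*(-1/3608610) = 181/721722 ≈ 0.00025079)
(58184 - 791417)*(3149351 + K) = (58184 - 791417)*(3149351 + 181/721722) = -733233*2272955902603/721722 = -555535425111101833/240574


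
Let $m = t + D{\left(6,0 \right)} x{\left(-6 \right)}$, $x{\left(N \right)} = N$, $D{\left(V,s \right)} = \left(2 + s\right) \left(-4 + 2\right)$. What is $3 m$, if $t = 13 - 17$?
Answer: $60$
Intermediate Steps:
$D{\left(V,s \right)} = -4 - 2 s$ ($D{\left(V,s \right)} = \left(2 + s\right) \left(-2\right) = -4 - 2 s$)
$t = -4$ ($t = 13 - 17 = -4$)
$m = 20$ ($m = -4 + \left(-4 - 0\right) \left(-6\right) = -4 + \left(-4 + 0\right) \left(-6\right) = -4 - -24 = -4 + 24 = 20$)
$3 m = 3 \cdot 20 = 60$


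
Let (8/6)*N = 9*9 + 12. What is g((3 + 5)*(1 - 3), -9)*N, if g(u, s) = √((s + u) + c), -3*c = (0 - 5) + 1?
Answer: 93*I*√213/4 ≈ 339.32*I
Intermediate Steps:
c = 4/3 (c = -((0 - 5) + 1)/3 = -(-5 + 1)/3 = -⅓*(-4) = 4/3 ≈ 1.3333)
N = 279/4 (N = 3*(9*9 + 12)/4 = 3*(81 + 12)/4 = (¾)*93 = 279/4 ≈ 69.750)
g(u, s) = √(4/3 + s + u) (g(u, s) = √((s + u) + 4/3) = √(4/3 + s + u))
g((3 + 5)*(1 - 3), -9)*N = (√(12 + 9*(-9) + 9*((3 + 5)*(1 - 3)))/3)*(279/4) = (√(12 - 81 + 9*(8*(-2)))/3)*(279/4) = (√(12 - 81 + 9*(-16))/3)*(279/4) = (√(12 - 81 - 144)/3)*(279/4) = (√(-213)/3)*(279/4) = ((I*√213)/3)*(279/4) = (I*√213/3)*(279/4) = 93*I*√213/4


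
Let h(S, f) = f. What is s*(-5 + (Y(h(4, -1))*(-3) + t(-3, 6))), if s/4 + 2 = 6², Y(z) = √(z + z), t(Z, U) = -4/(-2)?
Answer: -408 - 408*I*√2 ≈ -408.0 - 577.0*I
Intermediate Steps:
t(Z, U) = 2 (t(Z, U) = -4*(-½) = 2)
Y(z) = √2*√z (Y(z) = √(2*z) = √2*√z)
s = 136 (s = -8 + 4*6² = -8 + 4*36 = -8 + 144 = 136)
s*(-5 + (Y(h(4, -1))*(-3) + t(-3, 6))) = 136*(-5 + ((√2*√(-1))*(-3) + 2)) = 136*(-5 + ((√2*I)*(-3) + 2)) = 136*(-5 + ((I*√2)*(-3) + 2)) = 136*(-5 + (-3*I*√2 + 2)) = 136*(-5 + (2 - 3*I*√2)) = 136*(-3 - 3*I*√2) = -408 - 408*I*√2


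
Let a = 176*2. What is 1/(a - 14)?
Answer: 1/338 ≈ 0.0029586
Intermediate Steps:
a = 352
1/(a - 14) = 1/(352 - 14) = 1/338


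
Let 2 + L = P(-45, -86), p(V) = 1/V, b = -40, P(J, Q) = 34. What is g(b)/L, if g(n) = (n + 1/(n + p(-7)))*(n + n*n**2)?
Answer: 90032235/1124 ≈ 80100.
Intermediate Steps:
L = 32 (L = -2 + 34 = 32)
g(n) = (n + n**3)*(n + 1/(-1/7 + n)) (g(n) = (n + 1/(n + 1/(-7)))*(n + n*n**2) = (n + 1/(n - 1/7))*(n + n**3) = (n + 1/(-1/7 + n))*(n + n**3) = (n + n**3)*(n + 1/(-1/7 + n)))
g(b)/L = -40*(7 - 1*(-40) - 1*(-40)**3 + 7*(-40)**4 + 14*(-40)**2)/(-1 + 7*(-40))/32 = -40*(7 + 40 - 1*(-64000) + 7*2560000 + 14*1600)/(-1 - 280)*(1/32) = -40*(7 + 40 + 64000 + 17920000 + 22400)/(-281)*(1/32) = -40*(-1/281)*18006447*(1/32) = (720257880/281)*(1/32) = 90032235/1124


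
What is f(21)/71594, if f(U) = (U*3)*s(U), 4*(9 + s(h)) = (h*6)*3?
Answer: 10773/143188 ≈ 0.075237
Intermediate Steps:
s(h) = -9 + 9*h/2 (s(h) = -9 + ((h*6)*3)/4 = -9 + ((6*h)*3)/4 = -9 + (18*h)/4 = -9 + 9*h/2)
f(U) = 3*U*(-9 + 9*U/2) (f(U) = (U*3)*(-9 + 9*U/2) = (3*U)*(-9 + 9*U/2) = 3*U*(-9 + 9*U/2))
f(21)/71594 = ((27/2)*21*(-2 + 21))/71594 = ((27/2)*21*19)*(1/71594) = (10773/2)*(1/71594) = 10773/143188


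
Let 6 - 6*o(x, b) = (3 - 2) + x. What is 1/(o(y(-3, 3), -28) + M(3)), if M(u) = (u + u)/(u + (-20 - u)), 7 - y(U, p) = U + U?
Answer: -30/49 ≈ -0.61224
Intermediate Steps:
y(U, p) = 7 - 2*U (y(U, p) = 7 - (U + U) = 7 - 2*U)
o(x, b) = ⅚ - x/6 (o(x, b) = 1 - ((3 - 2) + x)/6 = 1 - (1 + x)/6 = 1 + (-⅙ - x/6) = ⅚ - x/6)
M(u) = -u/10 (M(u) = (2*u)/(-20) = (2*u)*(-1/20) = -u/10)
1/(o(y(-3, 3), -28) + M(3)) = 1/((⅚ - (7 - 2*(-3))/6) - ⅒*3) = 1/((⅚ - (7 + 6)/6) - 3/10) = 1/((⅚ - ⅙*13) - 3/10) = 1/((⅚ - 13/6) - 3/10) = 1/(-4/3 - 3/10) = 1/(-49/30) = -30/49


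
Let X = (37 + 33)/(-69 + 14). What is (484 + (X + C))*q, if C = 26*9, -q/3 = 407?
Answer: -875124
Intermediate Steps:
q = -1221 (q = -3*407 = -1221)
X = -14/11 (X = 70/(-55) = 70*(-1/55) = -14/11 ≈ -1.2727)
C = 234
(484 + (X + C))*q = (484 + (-14/11 + 234))*(-1221) = (484 + 2560/11)*(-1221) = (7884/11)*(-1221) = -875124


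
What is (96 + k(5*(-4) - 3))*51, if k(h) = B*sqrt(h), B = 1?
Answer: 4896 + 51*I*sqrt(23) ≈ 4896.0 + 244.59*I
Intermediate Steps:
k(h) = sqrt(h) (k(h) = 1*sqrt(h) = sqrt(h))
(96 + k(5*(-4) - 3))*51 = (96 + sqrt(5*(-4) - 3))*51 = (96 + sqrt(-20 - 3))*51 = (96 + sqrt(-23))*51 = (96 + I*sqrt(23))*51 = 4896 + 51*I*sqrt(23)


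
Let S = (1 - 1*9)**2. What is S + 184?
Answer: 248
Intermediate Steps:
S = 64 (S = (1 - 9)**2 = (-8)**2 = 64)
S + 184 = 64 + 184 = 248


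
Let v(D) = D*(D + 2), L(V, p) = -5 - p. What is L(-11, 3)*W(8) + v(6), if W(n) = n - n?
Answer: 48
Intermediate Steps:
v(D) = D*(2 + D)
W(n) = 0
L(-11, 3)*W(8) + v(6) = (-5 - 1*3)*0 + 6*(2 + 6) = (-5 - 3)*0 + 6*8 = -8*0 + 48 = 0 + 48 = 48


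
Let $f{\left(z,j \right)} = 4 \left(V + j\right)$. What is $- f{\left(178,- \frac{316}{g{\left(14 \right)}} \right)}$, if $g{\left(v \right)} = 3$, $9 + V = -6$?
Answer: $\frac{1444}{3} \approx 481.33$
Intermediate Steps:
$V = -15$ ($V = -9 - 6 = -15$)
$f{\left(z,j \right)} = -60 + 4 j$ ($f{\left(z,j \right)} = 4 \left(-15 + j\right) = -60 + 4 j$)
$- f{\left(178,- \frac{316}{g{\left(14 \right)}} \right)} = - (-60 + 4 \left(- \frac{316}{3}\right)) = - (-60 - \frac{1264}{3}) = \left(-1\right) \left(- \frac{1444}{3}\right) = \frac{1444}{3}$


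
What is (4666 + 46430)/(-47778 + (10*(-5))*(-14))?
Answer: -25548/23539 ≈ -1.0853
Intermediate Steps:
(4666 + 46430)/(-47778 + (10*(-5))*(-14)) = 51096/(-47778 - 50*(-14)) = 51096/(-47778 + 700) = 51096/(-47078) = 51096*(-1/47078) = -25548/23539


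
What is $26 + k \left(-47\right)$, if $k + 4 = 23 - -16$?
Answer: $-1619$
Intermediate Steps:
$k = 35$ ($k = -4 + \left(23 - -16\right) = -4 + \left(23 + 16\right) = -4 + 39 = 35$)
$26 + k \left(-47\right) = 26 + 35 \left(-47\right) = 26 - 1645 = -1619$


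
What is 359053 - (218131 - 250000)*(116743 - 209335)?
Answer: -2950455395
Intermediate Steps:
359053 - (218131 - 250000)*(116743 - 209335) = 359053 - (-31869)*(-92592) = 359053 - 1*2950814448 = 359053 - 2950814448 = -2950455395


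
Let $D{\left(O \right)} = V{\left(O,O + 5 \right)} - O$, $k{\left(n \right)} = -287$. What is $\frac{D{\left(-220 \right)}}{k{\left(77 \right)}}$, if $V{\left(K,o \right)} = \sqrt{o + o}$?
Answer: $- \frac{220}{287} - \frac{i \sqrt{430}}{287} \approx -0.76655 - 0.072252 i$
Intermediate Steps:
$V{\left(K,o \right)} = \sqrt{2} \sqrt{o}$ ($V{\left(K,o \right)} = \sqrt{2 o} = \sqrt{2} \sqrt{o}$)
$D{\left(O \right)} = - O + \sqrt{2} \sqrt{5 + O}$ ($D{\left(O \right)} = \sqrt{2} \sqrt{O + 5} - O = \sqrt{2} \sqrt{5 + O} - O = - O + \sqrt{2} \sqrt{5 + O}$)
$\frac{D{\left(-220 \right)}}{k{\left(77 \right)}} = \frac{\sqrt{10 + 2 \left(-220\right)} - -220}{-287} = \left(\sqrt{10 - 440} + 220\right) \left(- \frac{1}{287}\right) = \left(\sqrt{-430} + 220\right) \left(- \frac{1}{287}\right) = \left(i \sqrt{430} + 220\right) \left(- \frac{1}{287}\right) = \left(220 + i \sqrt{430}\right) \left(- \frac{1}{287}\right) = - \frac{220}{287} - \frac{i \sqrt{430}}{287}$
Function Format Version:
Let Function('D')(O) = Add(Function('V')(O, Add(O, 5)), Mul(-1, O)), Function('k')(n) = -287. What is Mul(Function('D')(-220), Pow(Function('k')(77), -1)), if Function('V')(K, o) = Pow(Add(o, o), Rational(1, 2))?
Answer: Add(Rational(-220, 287), Mul(Rational(-1, 287), I, Pow(430, Rational(1, 2)))) ≈ Add(-0.76655, Mul(-0.072252, I))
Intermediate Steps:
Function('V')(K, o) = Mul(Pow(2, Rational(1, 2)), Pow(o, Rational(1, 2))) (Function('V')(K, o) = Pow(Mul(2, o), Rational(1, 2)) = Mul(Pow(2, Rational(1, 2)), Pow(o, Rational(1, 2))))
Function('D')(O) = Add(Mul(-1, O), Mul(Pow(2, Rational(1, 2)), Pow(Add(5, O), Rational(1, 2)))) (Function('D')(O) = Add(Mul(Pow(2, Rational(1, 2)), Pow(Add(O, 5), Rational(1, 2))), Mul(-1, O)) = Add(Mul(Pow(2, Rational(1, 2)), Pow(Add(5, O), Rational(1, 2))), Mul(-1, O)) = Add(Mul(-1, O), Mul(Pow(2, Rational(1, 2)), Pow(Add(5, O), Rational(1, 2)))))
Mul(Function('D')(-220), Pow(Function('k')(77), -1)) = Mul(Add(Pow(Add(10, Mul(2, -220)), Rational(1, 2)), Mul(-1, -220)), Pow(-287, -1)) = Mul(Add(Pow(Add(10, -440), Rational(1, 2)), 220), Rational(-1, 287)) = Mul(Add(Pow(-430, Rational(1, 2)), 220), Rational(-1, 287)) = Mul(Add(Mul(I, Pow(430, Rational(1, 2))), 220), Rational(-1, 287)) = Mul(Add(220, Mul(I, Pow(430, Rational(1, 2)))), Rational(-1, 287)) = Add(Rational(-220, 287), Mul(Rational(-1, 287), I, Pow(430, Rational(1, 2))))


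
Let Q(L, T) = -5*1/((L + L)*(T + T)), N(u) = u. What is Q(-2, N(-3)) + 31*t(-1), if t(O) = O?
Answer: -749/24 ≈ -31.208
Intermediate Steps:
Q(L, T) = -5/(4*L*T) (Q(L, T) = -5*1/(4*L*T) = -5/(4*L*T))
Q(-2, N(-3)) + 31*t(-1) = -5/4/(-2*(-3)) + 31*(-1) = -5/4*(-½)*(-⅓) - 31 = -5/24 - 31 = -749/24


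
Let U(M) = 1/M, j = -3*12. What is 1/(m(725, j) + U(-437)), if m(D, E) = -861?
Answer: -437/376258 ≈ -0.0011614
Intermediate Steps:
j = -36
1/(m(725, j) + U(-437)) = 1/(-861 + 1/(-437)) = 1/(-861 - 1/437) = 1/(-376258/437) = -437/376258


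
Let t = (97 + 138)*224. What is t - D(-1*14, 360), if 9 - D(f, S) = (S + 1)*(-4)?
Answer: 51187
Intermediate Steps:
D(f, S) = 13 + 4*S (D(f, S) = 9 - (S + 1)*(-4) = 9 - (1 + S)*(-4) = 9 - (-4 - 4*S) = 9 + (4 + 4*S) = 13 + 4*S)
t = 52640 (t = 235*224 = 52640)
t - D(-1*14, 360) = 52640 - (13 + 4*360) = 52640 - (13 + 1440) = 52640 - 1*1453 = 52640 - 1453 = 51187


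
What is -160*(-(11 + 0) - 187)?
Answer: 31680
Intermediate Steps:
-160*(-(11 + 0) - 187) = -160*(-1*11 - 187) = -160*(-11 - 187) = -160*(-198) = 31680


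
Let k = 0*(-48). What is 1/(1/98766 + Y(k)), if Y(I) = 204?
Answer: 98766/20148265 ≈ 0.0049020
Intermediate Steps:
k = 0
1/(1/98766 + Y(k)) = 1/(1/98766 + 204) = 1/(20148265/98766) = 98766/20148265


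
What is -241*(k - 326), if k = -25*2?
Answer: 90616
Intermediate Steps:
k = -50
-241*(k - 326) = -241*(-50 - 326) = -241*(-376) = 90616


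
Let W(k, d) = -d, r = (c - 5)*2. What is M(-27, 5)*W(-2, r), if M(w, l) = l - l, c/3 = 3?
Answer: 0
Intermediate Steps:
c = 9 (c = 3*3 = 9)
M(w, l) = 0
r = 8 (r = (9 - 5)*2 = 4*2 = 8)
M(-27, 5)*W(-2, r) = 0*(-1*8) = 0*(-8) = 0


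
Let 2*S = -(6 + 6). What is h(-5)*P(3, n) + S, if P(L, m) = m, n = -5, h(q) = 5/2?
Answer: -37/2 ≈ -18.500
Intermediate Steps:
h(q) = 5/2 (h(q) = 5*(1/2) = 5/2)
S = -6 (S = (-(6 + 6))/2 = (-1*12)/2 = (1/2)*(-12) = -6)
h(-5)*P(3, n) + S = (5/2)*(-5) - 6 = -25/2 - 6 = -37/2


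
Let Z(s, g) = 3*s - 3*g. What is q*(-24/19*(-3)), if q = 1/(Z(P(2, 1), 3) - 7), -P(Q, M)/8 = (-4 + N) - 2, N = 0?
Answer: 9/304 ≈ 0.029605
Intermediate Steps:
P(Q, M) = 48 (P(Q, M) = -8*((-4 + 0) - 2) = -8*(-4 - 2) = -8*(-6) = 48)
Z(s, g) = -3*g + 3*s
q = 1/128 (q = 1/((-3*3 + 3*48) - 7) = 1/((-9 + 144) - 7) = 1/(135 - 7) = 1/128 ≈ 0.0078125)
q*(-24/19*(-3)) = (-24/19*(-3))/128 = (1/128)*(72/19) = 9/304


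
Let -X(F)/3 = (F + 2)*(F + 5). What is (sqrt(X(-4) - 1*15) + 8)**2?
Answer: 55 + 48*I ≈ 55.0 + 48.0*I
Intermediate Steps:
X(F) = -3*(2 + F)*(5 + F) (X(F) = -3*(F + 2)*(F + 5) = -3*(2 + F)*(5 + F))
(sqrt(X(-4) - 1*15) + 8)**2 = (sqrt((-30 - 21*(-4) - 3*(-4)**2) - 1*15) + 8)**2 = (sqrt((-30 + 84 - 3*16) - 15) + 8)**2 = (sqrt((-30 + 84 - 48) - 15) + 8)**2 = (sqrt(6 - 15) + 8)**2 = (sqrt(-9) + 8)**2 = (3*I + 8)**2 = (8 + 3*I)**2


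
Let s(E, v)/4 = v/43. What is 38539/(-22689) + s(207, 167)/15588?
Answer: -717136634/422446491 ≈ -1.6976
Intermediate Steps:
s(E, v) = 4*v/43 (s(E, v) = 4*(v/43) = 4*v/43)
38539/(-22689) + s(207, 167)/15588 = 38539/(-22689) + ((4/43)*167)/15588 = 38539*(-1/22689) + (668/43)*(1/15588) = -38539/22689 + 167/167571 = -717136634/422446491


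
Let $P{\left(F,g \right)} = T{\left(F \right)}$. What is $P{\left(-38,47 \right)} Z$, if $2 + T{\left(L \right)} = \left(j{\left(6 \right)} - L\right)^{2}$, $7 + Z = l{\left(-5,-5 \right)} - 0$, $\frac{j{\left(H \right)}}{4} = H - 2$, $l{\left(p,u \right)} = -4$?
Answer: $-32054$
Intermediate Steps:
$j{\left(H \right)} = -8 + 4 H$ ($j{\left(H \right)} = 4 \left(H - 2\right) = 4 \left(-2 + H\right) = -8 + 4 H$)
$Z = -11$ ($Z = -7 - 4 = -11$)
$T{\left(L \right)} = -2 + \left(16 - L\right)^{2}$ ($T{\left(L \right)} = -2 + \left(\left(-8 + 4 \cdot 6\right) - L\right)^{2} = -2 + \left(\left(-8 + 24\right) - L\right)^{2} = -2 + \left(16 - L\right)^{2}$)
$P{\left(F,g \right)} = -2 + \left(-16 + F\right)^{2}$
$P{\left(-38,47 \right)} Z = \left(-2 + \left(-16 - 38\right)^{2}\right) \left(-11\right) = \left(-2 + \left(-54\right)^{2}\right) \left(-11\right) = \left(-2 + 2916\right) \left(-11\right) = 2914 \left(-11\right) = -32054$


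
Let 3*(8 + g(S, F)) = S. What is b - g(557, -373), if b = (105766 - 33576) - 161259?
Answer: -267740/3 ≈ -89247.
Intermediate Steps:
g(S, F) = -8 + S/3
b = -89069 (b = 72190 - 161259 = -89069)
b - g(557, -373) = -89069 - (-8 + (⅓)*557) = -89069 - (-8 + 557/3) = -89069 - 1*533/3 = -89069 - 533/3 = -267740/3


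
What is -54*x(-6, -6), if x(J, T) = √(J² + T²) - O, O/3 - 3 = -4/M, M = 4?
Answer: 324 - 324*√2 ≈ -134.21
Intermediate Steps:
O = 6 (O = 9 + 3*(-4/4) = 9 + 3*(-4*¼) = 9 + 3*(-1) = 9 - 3 = 6)
x(J, T) = -6 + √(J² + T²) (x(J, T) = √(J² + T²) - 1*6 = √(J² + T²) - 6 = -6 + √(J² + T²))
-54*x(-6, -6) = -54*(-6 + √((-6)² + (-6)²)) = -54*(-6 + √(36 + 36)) = -54*(-6 + √72) = -54*(-6 + 6*√2) = 324 - 324*√2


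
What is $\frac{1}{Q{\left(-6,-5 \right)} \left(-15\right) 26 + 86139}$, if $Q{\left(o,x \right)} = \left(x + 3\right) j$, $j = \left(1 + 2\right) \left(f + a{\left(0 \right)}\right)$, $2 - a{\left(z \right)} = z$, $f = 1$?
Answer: $\frac{1}{93159} \approx 1.0734 \cdot 10^{-5}$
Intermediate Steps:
$a{\left(z \right)} = 2 - z$
$j = 9$ ($j = \left(1 + 2\right) \left(1 + \left(2 - 0\right)\right) = 3 \left(1 + \left(2 + 0\right)\right) = 3 \left(1 + 2\right) = 3 \cdot 3 = 9$)
$Q{\left(o,x \right)} = 27 + 9 x$ ($Q{\left(o,x \right)} = \left(x + 3\right) 9 = \left(3 + x\right) 9 = 27 + 9 x$)
$\frac{1}{Q{\left(-6,-5 \right)} \left(-15\right) 26 + 86139} = \frac{1}{\left(27 + 9 \left(-5\right)\right) \left(-15\right) 26 + 86139} = \frac{1}{\left(27 - 45\right) \left(-15\right) 26 + 86139} = \frac{1}{\left(-18\right) \left(-15\right) 26 + 86139} = \frac{1}{270 \cdot 26 + 86139} = \frac{1}{7020 + 86139} = \frac{1}{93159}$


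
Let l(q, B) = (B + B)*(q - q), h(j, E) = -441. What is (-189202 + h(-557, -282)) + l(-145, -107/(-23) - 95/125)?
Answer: -189643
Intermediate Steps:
l(q, B) = 0 (l(q, B) = (2*B)*0 = 0)
(-189202 + h(-557, -282)) + l(-145, -107/(-23) - 95/125) = (-189202 - 441) + 0 = -189643 + 0 = -189643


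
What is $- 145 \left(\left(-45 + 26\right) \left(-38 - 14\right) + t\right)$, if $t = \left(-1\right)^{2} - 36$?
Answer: $-138185$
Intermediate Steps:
$t = -35$ ($t = 1 - 36 = -35$)
$- 145 \left(\left(-45 + 26\right) \left(-38 - 14\right) + t\right) = - 145 \left(\left(-45 + 26\right) \left(-38 - 14\right) - 35\right) = - 145 \left(\left(-19\right) \left(-52\right) - 35\right) = - 145 \left(988 - 35\right) = \left(-145\right) 953 = -138185$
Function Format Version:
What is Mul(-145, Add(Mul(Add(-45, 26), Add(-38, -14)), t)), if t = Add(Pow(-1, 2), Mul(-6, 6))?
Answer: -138185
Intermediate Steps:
t = -35 (t = Add(1, -36) = -35)
Mul(-145, Add(Mul(Add(-45, 26), Add(-38, -14)), t)) = Mul(-145, Add(Mul(Add(-45, 26), Add(-38, -14)), -35)) = Mul(-145, Add(Mul(-19, -52), -35)) = Mul(-145, Add(988, -35)) = Mul(-145, 953) = -138185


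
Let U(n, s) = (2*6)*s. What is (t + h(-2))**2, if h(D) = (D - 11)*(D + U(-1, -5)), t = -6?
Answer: 640000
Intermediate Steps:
U(n, s) = 12*s
h(D) = (-60 + D)*(-11 + D) (h(D) = (D - 11)*(D + 12*(-5)) = (-11 + D)*(D - 60) = (-11 + D)*(-60 + D) = (-60 + D)*(-11 + D))
(t + h(-2))**2 = (-6 + (660 + (-2)**2 - 71*(-2)))**2 = (-6 + (660 + 4 + 142))**2 = (-6 + 806)**2 = 800**2 = 640000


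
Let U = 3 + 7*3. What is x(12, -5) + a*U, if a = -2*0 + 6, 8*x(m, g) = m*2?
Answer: 147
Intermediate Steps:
x(m, g) = m/4 (x(m, g) = (m*2)/8 = (2*m)/8 = m/4)
a = 6 (a = 0 + 6 = 6)
U = 24 (U = 3 + 21 = 24)
x(12, -5) + a*U = (1/4)*12 + 6*24 = 3 + 144 = 147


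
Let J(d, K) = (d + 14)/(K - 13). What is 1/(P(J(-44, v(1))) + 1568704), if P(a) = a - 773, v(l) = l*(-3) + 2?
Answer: 7/10975532 ≈ 6.3778e-7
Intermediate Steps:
v(l) = 2 - 3*l (v(l) = -3*l + 2 = 2 - 3*l)
J(d, K) = (14 + d)/(-13 + K)
P(a) = -773 + a
1/(P(J(-44, v(1))) + 1568704) = 1/((-773 + (14 - 44)/(-13 + (2 - 3*1))) + 1568704) = 1/((-773 - 30/(-13 + (2 - 3))) + 1568704) = 1/((-773 - 30/(-13 - 1)) + 1568704) = 1/((-773 - 30/(-14)) + 1568704) = 1/((-773 - 1/14*(-30)) + 1568704) = 1/((-773 + 15/7) + 1568704) = 1/(-5396/7 + 1568704) = 1/(10975532/7) = 7/10975532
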